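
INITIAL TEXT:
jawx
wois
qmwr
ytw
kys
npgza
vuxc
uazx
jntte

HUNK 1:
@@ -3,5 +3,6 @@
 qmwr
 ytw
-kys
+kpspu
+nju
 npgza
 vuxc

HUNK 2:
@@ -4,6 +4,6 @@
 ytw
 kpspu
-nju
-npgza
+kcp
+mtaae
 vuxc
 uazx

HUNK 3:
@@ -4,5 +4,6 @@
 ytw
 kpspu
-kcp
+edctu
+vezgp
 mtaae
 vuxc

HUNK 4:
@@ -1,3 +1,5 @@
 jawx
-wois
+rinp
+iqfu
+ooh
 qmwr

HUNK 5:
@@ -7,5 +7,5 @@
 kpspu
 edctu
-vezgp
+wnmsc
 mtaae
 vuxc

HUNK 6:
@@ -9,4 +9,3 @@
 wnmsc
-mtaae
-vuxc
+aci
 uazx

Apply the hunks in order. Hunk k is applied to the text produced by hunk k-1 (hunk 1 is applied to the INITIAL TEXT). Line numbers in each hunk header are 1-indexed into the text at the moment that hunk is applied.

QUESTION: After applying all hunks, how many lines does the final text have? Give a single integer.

Hunk 1: at line 3 remove [kys] add [kpspu,nju] -> 10 lines: jawx wois qmwr ytw kpspu nju npgza vuxc uazx jntte
Hunk 2: at line 4 remove [nju,npgza] add [kcp,mtaae] -> 10 lines: jawx wois qmwr ytw kpspu kcp mtaae vuxc uazx jntte
Hunk 3: at line 4 remove [kcp] add [edctu,vezgp] -> 11 lines: jawx wois qmwr ytw kpspu edctu vezgp mtaae vuxc uazx jntte
Hunk 4: at line 1 remove [wois] add [rinp,iqfu,ooh] -> 13 lines: jawx rinp iqfu ooh qmwr ytw kpspu edctu vezgp mtaae vuxc uazx jntte
Hunk 5: at line 7 remove [vezgp] add [wnmsc] -> 13 lines: jawx rinp iqfu ooh qmwr ytw kpspu edctu wnmsc mtaae vuxc uazx jntte
Hunk 6: at line 9 remove [mtaae,vuxc] add [aci] -> 12 lines: jawx rinp iqfu ooh qmwr ytw kpspu edctu wnmsc aci uazx jntte
Final line count: 12

Answer: 12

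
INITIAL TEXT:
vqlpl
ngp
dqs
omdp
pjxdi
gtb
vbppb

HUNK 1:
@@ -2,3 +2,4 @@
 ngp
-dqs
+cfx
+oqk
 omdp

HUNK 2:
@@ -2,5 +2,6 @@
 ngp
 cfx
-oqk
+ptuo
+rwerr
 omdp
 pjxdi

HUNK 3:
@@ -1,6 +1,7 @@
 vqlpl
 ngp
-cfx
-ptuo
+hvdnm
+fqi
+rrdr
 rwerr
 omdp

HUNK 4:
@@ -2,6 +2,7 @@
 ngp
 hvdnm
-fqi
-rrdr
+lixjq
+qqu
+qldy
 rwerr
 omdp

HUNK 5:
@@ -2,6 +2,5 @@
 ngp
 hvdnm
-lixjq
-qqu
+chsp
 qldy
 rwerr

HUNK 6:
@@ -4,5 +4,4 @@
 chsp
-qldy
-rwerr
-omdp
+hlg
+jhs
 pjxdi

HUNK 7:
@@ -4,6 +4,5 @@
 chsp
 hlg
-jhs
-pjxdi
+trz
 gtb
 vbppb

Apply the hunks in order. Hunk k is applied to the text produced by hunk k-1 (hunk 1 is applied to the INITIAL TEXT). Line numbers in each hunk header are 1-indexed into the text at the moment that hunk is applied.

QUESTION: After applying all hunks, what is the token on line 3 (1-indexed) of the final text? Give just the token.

Answer: hvdnm

Derivation:
Hunk 1: at line 2 remove [dqs] add [cfx,oqk] -> 8 lines: vqlpl ngp cfx oqk omdp pjxdi gtb vbppb
Hunk 2: at line 2 remove [oqk] add [ptuo,rwerr] -> 9 lines: vqlpl ngp cfx ptuo rwerr omdp pjxdi gtb vbppb
Hunk 3: at line 1 remove [cfx,ptuo] add [hvdnm,fqi,rrdr] -> 10 lines: vqlpl ngp hvdnm fqi rrdr rwerr omdp pjxdi gtb vbppb
Hunk 4: at line 2 remove [fqi,rrdr] add [lixjq,qqu,qldy] -> 11 lines: vqlpl ngp hvdnm lixjq qqu qldy rwerr omdp pjxdi gtb vbppb
Hunk 5: at line 2 remove [lixjq,qqu] add [chsp] -> 10 lines: vqlpl ngp hvdnm chsp qldy rwerr omdp pjxdi gtb vbppb
Hunk 6: at line 4 remove [qldy,rwerr,omdp] add [hlg,jhs] -> 9 lines: vqlpl ngp hvdnm chsp hlg jhs pjxdi gtb vbppb
Hunk 7: at line 4 remove [jhs,pjxdi] add [trz] -> 8 lines: vqlpl ngp hvdnm chsp hlg trz gtb vbppb
Final line 3: hvdnm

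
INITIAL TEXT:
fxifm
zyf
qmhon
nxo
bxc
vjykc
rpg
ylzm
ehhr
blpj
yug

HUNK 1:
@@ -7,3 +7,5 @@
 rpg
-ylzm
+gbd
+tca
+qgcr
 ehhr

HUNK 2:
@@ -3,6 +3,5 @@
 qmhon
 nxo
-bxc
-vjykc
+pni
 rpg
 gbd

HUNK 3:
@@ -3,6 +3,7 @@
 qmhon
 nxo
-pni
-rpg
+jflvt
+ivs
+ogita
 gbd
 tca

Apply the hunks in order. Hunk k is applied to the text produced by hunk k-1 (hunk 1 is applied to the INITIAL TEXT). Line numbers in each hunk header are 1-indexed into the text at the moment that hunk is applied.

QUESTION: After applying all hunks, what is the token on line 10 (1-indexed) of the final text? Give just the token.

Answer: qgcr

Derivation:
Hunk 1: at line 7 remove [ylzm] add [gbd,tca,qgcr] -> 13 lines: fxifm zyf qmhon nxo bxc vjykc rpg gbd tca qgcr ehhr blpj yug
Hunk 2: at line 3 remove [bxc,vjykc] add [pni] -> 12 lines: fxifm zyf qmhon nxo pni rpg gbd tca qgcr ehhr blpj yug
Hunk 3: at line 3 remove [pni,rpg] add [jflvt,ivs,ogita] -> 13 lines: fxifm zyf qmhon nxo jflvt ivs ogita gbd tca qgcr ehhr blpj yug
Final line 10: qgcr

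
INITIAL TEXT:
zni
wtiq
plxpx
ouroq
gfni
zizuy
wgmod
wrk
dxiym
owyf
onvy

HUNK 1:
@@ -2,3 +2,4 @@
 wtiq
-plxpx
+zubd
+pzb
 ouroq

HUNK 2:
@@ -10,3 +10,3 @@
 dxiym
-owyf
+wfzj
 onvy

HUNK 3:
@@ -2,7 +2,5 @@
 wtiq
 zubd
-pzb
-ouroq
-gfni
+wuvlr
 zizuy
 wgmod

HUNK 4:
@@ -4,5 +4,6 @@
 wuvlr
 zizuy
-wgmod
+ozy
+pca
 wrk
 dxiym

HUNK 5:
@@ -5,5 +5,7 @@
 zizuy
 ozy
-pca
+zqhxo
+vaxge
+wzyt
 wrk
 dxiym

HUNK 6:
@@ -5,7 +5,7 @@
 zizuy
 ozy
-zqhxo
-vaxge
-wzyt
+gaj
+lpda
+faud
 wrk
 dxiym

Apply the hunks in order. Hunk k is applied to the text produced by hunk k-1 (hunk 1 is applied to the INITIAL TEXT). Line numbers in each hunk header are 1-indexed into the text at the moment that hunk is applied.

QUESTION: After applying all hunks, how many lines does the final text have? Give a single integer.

Hunk 1: at line 2 remove [plxpx] add [zubd,pzb] -> 12 lines: zni wtiq zubd pzb ouroq gfni zizuy wgmod wrk dxiym owyf onvy
Hunk 2: at line 10 remove [owyf] add [wfzj] -> 12 lines: zni wtiq zubd pzb ouroq gfni zizuy wgmod wrk dxiym wfzj onvy
Hunk 3: at line 2 remove [pzb,ouroq,gfni] add [wuvlr] -> 10 lines: zni wtiq zubd wuvlr zizuy wgmod wrk dxiym wfzj onvy
Hunk 4: at line 4 remove [wgmod] add [ozy,pca] -> 11 lines: zni wtiq zubd wuvlr zizuy ozy pca wrk dxiym wfzj onvy
Hunk 5: at line 5 remove [pca] add [zqhxo,vaxge,wzyt] -> 13 lines: zni wtiq zubd wuvlr zizuy ozy zqhxo vaxge wzyt wrk dxiym wfzj onvy
Hunk 6: at line 5 remove [zqhxo,vaxge,wzyt] add [gaj,lpda,faud] -> 13 lines: zni wtiq zubd wuvlr zizuy ozy gaj lpda faud wrk dxiym wfzj onvy
Final line count: 13

Answer: 13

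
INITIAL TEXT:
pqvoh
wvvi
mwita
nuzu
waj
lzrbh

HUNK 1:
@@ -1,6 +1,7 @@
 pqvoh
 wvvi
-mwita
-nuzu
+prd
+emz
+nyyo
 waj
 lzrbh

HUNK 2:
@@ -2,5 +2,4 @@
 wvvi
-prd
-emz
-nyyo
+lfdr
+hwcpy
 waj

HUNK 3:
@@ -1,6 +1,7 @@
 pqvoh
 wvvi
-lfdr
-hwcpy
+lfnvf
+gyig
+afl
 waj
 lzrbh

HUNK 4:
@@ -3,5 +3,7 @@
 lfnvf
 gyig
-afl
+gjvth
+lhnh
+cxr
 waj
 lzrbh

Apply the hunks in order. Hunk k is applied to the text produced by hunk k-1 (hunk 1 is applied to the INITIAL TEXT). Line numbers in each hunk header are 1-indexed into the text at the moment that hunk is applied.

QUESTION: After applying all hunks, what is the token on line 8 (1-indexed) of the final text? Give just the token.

Hunk 1: at line 1 remove [mwita,nuzu] add [prd,emz,nyyo] -> 7 lines: pqvoh wvvi prd emz nyyo waj lzrbh
Hunk 2: at line 2 remove [prd,emz,nyyo] add [lfdr,hwcpy] -> 6 lines: pqvoh wvvi lfdr hwcpy waj lzrbh
Hunk 3: at line 1 remove [lfdr,hwcpy] add [lfnvf,gyig,afl] -> 7 lines: pqvoh wvvi lfnvf gyig afl waj lzrbh
Hunk 4: at line 3 remove [afl] add [gjvth,lhnh,cxr] -> 9 lines: pqvoh wvvi lfnvf gyig gjvth lhnh cxr waj lzrbh
Final line 8: waj

Answer: waj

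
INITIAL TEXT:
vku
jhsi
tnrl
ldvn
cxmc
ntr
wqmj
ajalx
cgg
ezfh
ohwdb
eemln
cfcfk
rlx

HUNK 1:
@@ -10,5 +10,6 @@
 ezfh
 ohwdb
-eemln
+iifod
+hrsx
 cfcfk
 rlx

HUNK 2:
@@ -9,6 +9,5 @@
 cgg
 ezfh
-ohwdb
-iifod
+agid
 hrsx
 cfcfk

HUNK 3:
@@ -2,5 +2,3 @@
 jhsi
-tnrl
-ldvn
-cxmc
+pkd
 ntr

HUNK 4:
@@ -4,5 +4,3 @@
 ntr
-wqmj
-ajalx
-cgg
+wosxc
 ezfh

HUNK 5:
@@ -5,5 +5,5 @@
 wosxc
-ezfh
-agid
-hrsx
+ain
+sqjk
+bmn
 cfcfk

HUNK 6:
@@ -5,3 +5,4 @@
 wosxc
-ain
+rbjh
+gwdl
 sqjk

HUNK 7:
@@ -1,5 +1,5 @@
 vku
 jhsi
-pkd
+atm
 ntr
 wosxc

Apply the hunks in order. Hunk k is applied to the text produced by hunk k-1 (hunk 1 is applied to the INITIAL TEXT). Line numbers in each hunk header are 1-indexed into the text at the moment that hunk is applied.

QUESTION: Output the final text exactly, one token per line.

Answer: vku
jhsi
atm
ntr
wosxc
rbjh
gwdl
sqjk
bmn
cfcfk
rlx

Derivation:
Hunk 1: at line 10 remove [eemln] add [iifod,hrsx] -> 15 lines: vku jhsi tnrl ldvn cxmc ntr wqmj ajalx cgg ezfh ohwdb iifod hrsx cfcfk rlx
Hunk 2: at line 9 remove [ohwdb,iifod] add [agid] -> 14 lines: vku jhsi tnrl ldvn cxmc ntr wqmj ajalx cgg ezfh agid hrsx cfcfk rlx
Hunk 3: at line 2 remove [tnrl,ldvn,cxmc] add [pkd] -> 12 lines: vku jhsi pkd ntr wqmj ajalx cgg ezfh agid hrsx cfcfk rlx
Hunk 4: at line 4 remove [wqmj,ajalx,cgg] add [wosxc] -> 10 lines: vku jhsi pkd ntr wosxc ezfh agid hrsx cfcfk rlx
Hunk 5: at line 5 remove [ezfh,agid,hrsx] add [ain,sqjk,bmn] -> 10 lines: vku jhsi pkd ntr wosxc ain sqjk bmn cfcfk rlx
Hunk 6: at line 5 remove [ain] add [rbjh,gwdl] -> 11 lines: vku jhsi pkd ntr wosxc rbjh gwdl sqjk bmn cfcfk rlx
Hunk 7: at line 1 remove [pkd] add [atm] -> 11 lines: vku jhsi atm ntr wosxc rbjh gwdl sqjk bmn cfcfk rlx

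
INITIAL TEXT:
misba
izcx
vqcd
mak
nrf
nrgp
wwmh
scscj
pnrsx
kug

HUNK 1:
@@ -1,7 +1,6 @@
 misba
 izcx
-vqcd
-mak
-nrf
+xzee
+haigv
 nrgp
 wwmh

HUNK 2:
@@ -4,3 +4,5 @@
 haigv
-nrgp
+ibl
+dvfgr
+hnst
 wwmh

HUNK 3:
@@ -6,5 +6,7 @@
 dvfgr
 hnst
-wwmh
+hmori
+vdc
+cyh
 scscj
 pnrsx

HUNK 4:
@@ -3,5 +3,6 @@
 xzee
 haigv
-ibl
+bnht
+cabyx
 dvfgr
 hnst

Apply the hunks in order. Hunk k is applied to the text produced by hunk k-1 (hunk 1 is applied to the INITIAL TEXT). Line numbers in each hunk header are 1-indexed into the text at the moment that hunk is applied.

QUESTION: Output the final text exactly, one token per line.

Answer: misba
izcx
xzee
haigv
bnht
cabyx
dvfgr
hnst
hmori
vdc
cyh
scscj
pnrsx
kug

Derivation:
Hunk 1: at line 1 remove [vqcd,mak,nrf] add [xzee,haigv] -> 9 lines: misba izcx xzee haigv nrgp wwmh scscj pnrsx kug
Hunk 2: at line 4 remove [nrgp] add [ibl,dvfgr,hnst] -> 11 lines: misba izcx xzee haigv ibl dvfgr hnst wwmh scscj pnrsx kug
Hunk 3: at line 6 remove [wwmh] add [hmori,vdc,cyh] -> 13 lines: misba izcx xzee haigv ibl dvfgr hnst hmori vdc cyh scscj pnrsx kug
Hunk 4: at line 3 remove [ibl] add [bnht,cabyx] -> 14 lines: misba izcx xzee haigv bnht cabyx dvfgr hnst hmori vdc cyh scscj pnrsx kug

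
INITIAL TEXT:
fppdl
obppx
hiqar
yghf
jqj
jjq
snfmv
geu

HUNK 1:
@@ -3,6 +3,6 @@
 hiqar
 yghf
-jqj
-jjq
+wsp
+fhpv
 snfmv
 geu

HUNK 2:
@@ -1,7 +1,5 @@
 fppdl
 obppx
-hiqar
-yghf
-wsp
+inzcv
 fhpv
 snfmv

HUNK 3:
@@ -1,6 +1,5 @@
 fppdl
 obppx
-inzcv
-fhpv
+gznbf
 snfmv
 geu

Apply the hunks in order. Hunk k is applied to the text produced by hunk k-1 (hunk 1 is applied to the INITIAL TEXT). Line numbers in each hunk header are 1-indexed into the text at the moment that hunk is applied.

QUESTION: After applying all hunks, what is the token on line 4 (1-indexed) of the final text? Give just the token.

Hunk 1: at line 3 remove [jqj,jjq] add [wsp,fhpv] -> 8 lines: fppdl obppx hiqar yghf wsp fhpv snfmv geu
Hunk 2: at line 1 remove [hiqar,yghf,wsp] add [inzcv] -> 6 lines: fppdl obppx inzcv fhpv snfmv geu
Hunk 3: at line 1 remove [inzcv,fhpv] add [gznbf] -> 5 lines: fppdl obppx gznbf snfmv geu
Final line 4: snfmv

Answer: snfmv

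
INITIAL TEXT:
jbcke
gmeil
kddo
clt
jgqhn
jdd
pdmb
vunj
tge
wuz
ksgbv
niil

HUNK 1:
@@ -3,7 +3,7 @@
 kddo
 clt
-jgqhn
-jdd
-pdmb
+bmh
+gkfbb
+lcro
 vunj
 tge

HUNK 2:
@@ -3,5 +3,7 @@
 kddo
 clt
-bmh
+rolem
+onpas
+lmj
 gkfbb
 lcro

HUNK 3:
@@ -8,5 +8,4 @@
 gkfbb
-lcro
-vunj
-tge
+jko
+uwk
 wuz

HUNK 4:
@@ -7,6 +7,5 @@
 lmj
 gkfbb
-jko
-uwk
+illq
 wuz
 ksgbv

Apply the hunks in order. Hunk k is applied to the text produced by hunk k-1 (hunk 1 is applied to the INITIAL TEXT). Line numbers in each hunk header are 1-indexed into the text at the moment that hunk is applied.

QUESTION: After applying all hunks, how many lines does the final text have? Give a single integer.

Answer: 12

Derivation:
Hunk 1: at line 3 remove [jgqhn,jdd,pdmb] add [bmh,gkfbb,lcro] -> 12 lines: jbcke gmeil kddo clt bmh gkfbb lcro vunj tge wuz ksgbv niil
Hunk 2: at line 3 remove [bmh] add [rolem,onpas,lmj] -> 14 lines: jbcke gmeil kddo clt rolem onpas lmj gkfbb lcro vunj tge wuz ksgbv niil
Hunk 3: at line 8 remove [lcro,vunj,tge] add [jko,uwk] -> 13 lines: jbcke gmeil kddo clt rolem onpas lmj gkfbb jko uwk wuz ksgbv niil
Hunk 4: at line 7 remove [jko,uwk] add [illq] -> 12 lines: jbcke gmeil kddo clt rolem onpas lmj gkfbb illq wuz ksgbv niil
Final line count: 12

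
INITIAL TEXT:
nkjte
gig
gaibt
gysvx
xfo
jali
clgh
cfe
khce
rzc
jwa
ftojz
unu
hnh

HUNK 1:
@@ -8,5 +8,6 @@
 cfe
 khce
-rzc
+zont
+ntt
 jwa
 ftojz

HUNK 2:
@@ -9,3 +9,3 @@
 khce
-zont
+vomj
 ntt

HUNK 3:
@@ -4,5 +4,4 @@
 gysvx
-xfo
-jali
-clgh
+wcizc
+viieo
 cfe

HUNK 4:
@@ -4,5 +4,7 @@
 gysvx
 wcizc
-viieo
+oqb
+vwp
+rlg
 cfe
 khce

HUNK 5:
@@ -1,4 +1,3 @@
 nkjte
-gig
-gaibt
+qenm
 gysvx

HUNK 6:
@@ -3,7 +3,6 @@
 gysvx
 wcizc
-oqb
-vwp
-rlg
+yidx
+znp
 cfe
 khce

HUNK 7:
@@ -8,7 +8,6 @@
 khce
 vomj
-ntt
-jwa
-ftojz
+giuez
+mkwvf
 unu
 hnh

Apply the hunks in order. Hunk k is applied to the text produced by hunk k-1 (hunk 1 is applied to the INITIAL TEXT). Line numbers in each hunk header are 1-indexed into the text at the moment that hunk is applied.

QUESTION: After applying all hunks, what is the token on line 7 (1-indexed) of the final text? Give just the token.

Hunk 1: at line 8 remove [rzc] add [zont,ntt] -> 15 lines: nkjte gig gaibt gysvx xfo jali clgh cfe khce zont ntt jwa ftojz unu hnh
Hunk 2: at line 9 remove [zont] add [vomj] -> 15 lines: nkjte gig gaibt gysvx xfo jali clgh cfe khce vomj ntt jwa ftojz unu hnh
Hunk 3: at line 4 remove [xfo,jali,clgh] add [wcizc,viieo] -> 14 lines: nkjte gig gaibt gysvx wcizc viieo cfe khce vomj ntt jwa ftojz unu hnh
Hunk 4: at line 4 remove [viieo] add [oqb,vwp,rlg] -> 16 lines: nkjte gig gaibt gysvx wcizc oqb vwp rlg cfe khce vomj ntt jwa ftojz unu hnh
Hunk 5: at line 1 remove [gig,gaibt] add [qenm] -> 15 lines: nkjte qenm gysvx wcizc oqb vwp rlg cfe khce vomj ntt jwa ftojz unu hnh
Hunk 6: at line 3 remove [oqb,vwp,rlg] add [yidx,znp] -> 14 lines: nkjte qenm gysvx wcizc yidx znp cfe khce vomj ntt jwa ftojz unu hnh
Hunk 7: at line 8 remove [ntt,jwa,ftojz] add [giuez,mkwvf] -> 13 lines: nkjte qenm gysvx wcizc yidx znp cfe khce vomj giuez mkwvf unu hnh
Final line 7: cfe

Answer: cfe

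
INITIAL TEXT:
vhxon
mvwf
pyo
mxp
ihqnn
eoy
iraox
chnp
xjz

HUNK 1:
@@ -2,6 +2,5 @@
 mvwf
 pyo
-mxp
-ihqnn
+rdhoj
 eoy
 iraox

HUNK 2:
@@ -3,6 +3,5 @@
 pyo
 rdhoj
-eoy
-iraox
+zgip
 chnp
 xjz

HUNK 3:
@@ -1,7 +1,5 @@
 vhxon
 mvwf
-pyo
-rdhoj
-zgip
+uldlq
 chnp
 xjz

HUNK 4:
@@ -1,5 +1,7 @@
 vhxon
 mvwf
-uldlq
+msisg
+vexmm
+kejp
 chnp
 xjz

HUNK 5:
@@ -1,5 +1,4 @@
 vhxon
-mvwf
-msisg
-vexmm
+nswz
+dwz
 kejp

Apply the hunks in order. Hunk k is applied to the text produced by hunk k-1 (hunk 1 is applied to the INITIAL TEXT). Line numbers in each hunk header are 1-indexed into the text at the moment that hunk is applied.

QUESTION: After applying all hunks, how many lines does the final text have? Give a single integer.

Answer: 6

Derivation:
Hunk 1: at line 2 remove [mxp,ihqnn] add [rdhoj] -> 8 lines: vhxon mvwf pyo rdhoj eoy iraox chnp xjz
Hunk 2: at line 3 remove [eoy,iraox] add [zgip] -> 7 lines: vhxon mvwf pyo rdhoj zgip chnp xjz
Hunk 3: at line 1 remove [pyo,rdhoj,zgip] add [uldlq] -> 5 lines: vhxon mvwf uldlq chnp xjz
Hunk 4: at line 1 remove [uldlq] add [msisg,vexmm,kejp] -> 7 lines: vhxon mvwf msisg vexmm kejp chnp xjz
Hunk 5: at line 1 remove [mvwf,msisg,vexmm] add [nswz,dwz] -> 6 lines: vhxon nswz dwz kejp chnp xjz
Final line count: 6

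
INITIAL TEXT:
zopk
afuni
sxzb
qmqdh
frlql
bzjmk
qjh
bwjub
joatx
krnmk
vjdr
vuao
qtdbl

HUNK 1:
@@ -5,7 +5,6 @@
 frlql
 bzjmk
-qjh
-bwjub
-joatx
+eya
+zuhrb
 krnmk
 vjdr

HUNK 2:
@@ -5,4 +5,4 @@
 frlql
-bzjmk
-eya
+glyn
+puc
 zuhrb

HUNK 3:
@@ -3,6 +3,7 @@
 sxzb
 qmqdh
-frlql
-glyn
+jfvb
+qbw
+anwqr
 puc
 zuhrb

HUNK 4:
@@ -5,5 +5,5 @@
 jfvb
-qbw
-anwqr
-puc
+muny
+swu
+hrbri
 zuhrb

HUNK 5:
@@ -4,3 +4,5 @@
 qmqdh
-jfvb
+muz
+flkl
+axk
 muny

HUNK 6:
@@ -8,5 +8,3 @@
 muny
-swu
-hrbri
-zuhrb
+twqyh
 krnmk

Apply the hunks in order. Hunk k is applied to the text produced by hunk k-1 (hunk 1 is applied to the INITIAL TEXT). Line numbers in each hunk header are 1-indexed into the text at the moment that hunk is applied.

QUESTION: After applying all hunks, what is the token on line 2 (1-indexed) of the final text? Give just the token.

Answer: afuni

Derivation:
Hunk 1: at line 5 remove [qjh,bwjub,joatx] add [eya,zuhrb] -> 12 lines: zopk afuni sxzb qmqdh frlql bzjmk eya zuhrb krnmk vjdr vuao qtdbl
Hunk 2: at line 5 remove [bzjmk,eya] add [glyn,puc] -> 12 lines: zopk afuni sxzb qmqdh frlql glyn puc zuhrb krnmk vjdr vuao qtdbl
Hunk 3: at line 3 remove [frlql,glyn] add [jfvb,qbw,anwqr] -> 13 lines: zopk afuni sxzb qmqdh jfvb qbw anwqr puc zuhrb krnmk vjdr vuao qtdbl
Hunk 4: at line 5 remove [qbw,anwqr,puc] add [muny,swu,hrbri] -> 13 lines: zopk afuni sxzb qmqdh jfvb muny swu hrbri zuhrb krnmk vjdr vuao qtdbl
Hunk 5: at line 4 remove [jfvb] add [muz,flkl,axk] -> 15 lines: zopk afuni sxzb qmqdh muz flkl axk muny swu hrbri zuhrb krnmk vjdr vuao qtdbl
Hunk 6: at line 8 remove [swu,hrbri,zuhrb] add [twqyh] -> 13 lines: zopk afuni sxzb qmqdh muz flkl axk muny twqyh krnmk vjdr vuao qtdbl
Final line 2: afuni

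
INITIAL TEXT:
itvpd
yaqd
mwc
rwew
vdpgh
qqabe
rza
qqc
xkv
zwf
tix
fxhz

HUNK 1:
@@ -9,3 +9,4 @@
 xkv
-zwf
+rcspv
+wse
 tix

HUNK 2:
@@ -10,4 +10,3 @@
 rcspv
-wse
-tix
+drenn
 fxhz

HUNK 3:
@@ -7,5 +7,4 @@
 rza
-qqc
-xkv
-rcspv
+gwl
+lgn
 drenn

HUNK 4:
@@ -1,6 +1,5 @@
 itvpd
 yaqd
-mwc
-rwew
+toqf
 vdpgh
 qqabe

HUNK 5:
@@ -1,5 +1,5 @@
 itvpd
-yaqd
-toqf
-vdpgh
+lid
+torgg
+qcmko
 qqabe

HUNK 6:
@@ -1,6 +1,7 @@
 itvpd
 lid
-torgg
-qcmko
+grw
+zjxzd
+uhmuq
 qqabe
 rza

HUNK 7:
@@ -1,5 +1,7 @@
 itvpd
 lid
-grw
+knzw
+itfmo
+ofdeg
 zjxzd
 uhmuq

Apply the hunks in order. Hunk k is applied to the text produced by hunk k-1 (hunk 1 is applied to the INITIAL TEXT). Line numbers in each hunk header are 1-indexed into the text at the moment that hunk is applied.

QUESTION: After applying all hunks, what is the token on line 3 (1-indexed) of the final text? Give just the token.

Answer: knzw

Derivation:
Hunk 1: at line 9 remove [zwf] add [rcspv,wse] -> 13 lines: itvpd yaqd mwc rwew vdpgh qqabe rza qqc xkv rcspv wse tix fxhz
Hunk 2: at line 10 remove [wse,tix] add [drenn] -> 12 lines: itvpd yaqd mwc rwew vdpgh qqabe rza qqc xkv rcspv drenn fxhz
Hunk 3: at line 7 remove [qqc,xkv,rcspv] add [gwl,lgn] -> 11 lines: itvpd yaqd mwc rwew vdpgh qqabe rza gwl lgn drenn fxhz
Hunk 4: at line 1 remove [mwc,rwew] add [toqf] -> 10 lines: itvpd yaqd toqf vdpgh qqabe rza gwl lgn drenn fxhz
Hunk 5: at line 1 remove [yaqd,toqf,vdpgh] add [lid,torgg,qcmko] -> 10 lines: itvpd lid torgg qcmko qqabe rza gwl lgn drenn fxhz
Hunk 6: at line 1 remove [torgg,qcmko] add [grw,zjxzd,uhmuq] -> 11 lines: itvpd lid grw zjxzd uhmuq qqabe rza gwl lgn drenn fxhz
Hunk 7: at line 1 remove [grw] add [knzw,itfmo,ofdeg] -> 13 lines: itvpd lid knzw itfmo ofdeg zjxzd uhmuq qqabe rza gwl lgn drenn fxhz
Final line 3: knzw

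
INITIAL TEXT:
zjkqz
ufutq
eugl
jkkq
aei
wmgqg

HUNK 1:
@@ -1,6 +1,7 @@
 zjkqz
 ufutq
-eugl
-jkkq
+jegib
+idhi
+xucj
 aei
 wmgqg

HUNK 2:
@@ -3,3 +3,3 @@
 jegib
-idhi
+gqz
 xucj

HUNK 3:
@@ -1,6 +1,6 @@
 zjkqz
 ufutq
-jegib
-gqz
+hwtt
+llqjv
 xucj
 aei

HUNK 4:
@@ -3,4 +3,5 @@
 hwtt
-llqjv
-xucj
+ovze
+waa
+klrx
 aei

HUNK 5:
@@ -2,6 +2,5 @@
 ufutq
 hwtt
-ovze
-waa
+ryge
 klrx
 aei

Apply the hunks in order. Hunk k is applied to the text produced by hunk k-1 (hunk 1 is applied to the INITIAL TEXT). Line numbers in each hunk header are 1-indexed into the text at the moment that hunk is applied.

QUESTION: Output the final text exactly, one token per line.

Hunk 1: at line 1 remove [eugl,jkkq] add [jegib,idhi,xucj] -> 7 lines: zjkqz ufutq jegib idhi xucj aei wmgqg
Hunk 2: at line 3 remove [idhi] add [gqz] -> 7 lines: zjkqz ufutq jegib gqz xucj aei wmgqg
Hunk 3: at line 1 remove [jegib,gqz] add [hwtt,llqjv] -> 7 lines: zjkqz ufutq hwtt llqjv xucj aei wmgqg
Hunk 4: at line 3 remove [llqjv,xucj] add [ovze,waa,klrx] -> 8 lines: zjkqz ufutq hwtt ovze waa klrx aei wmgqg
Hunk 5: at line 2 remove [ovze,waa] add [ryge] -> 7 lines: zjkqz ufutq hwtt ryge klrx aei wmgqg

Answer: zjkqz
ufutq
hwtt
ryge
klrx
aei
wmgqg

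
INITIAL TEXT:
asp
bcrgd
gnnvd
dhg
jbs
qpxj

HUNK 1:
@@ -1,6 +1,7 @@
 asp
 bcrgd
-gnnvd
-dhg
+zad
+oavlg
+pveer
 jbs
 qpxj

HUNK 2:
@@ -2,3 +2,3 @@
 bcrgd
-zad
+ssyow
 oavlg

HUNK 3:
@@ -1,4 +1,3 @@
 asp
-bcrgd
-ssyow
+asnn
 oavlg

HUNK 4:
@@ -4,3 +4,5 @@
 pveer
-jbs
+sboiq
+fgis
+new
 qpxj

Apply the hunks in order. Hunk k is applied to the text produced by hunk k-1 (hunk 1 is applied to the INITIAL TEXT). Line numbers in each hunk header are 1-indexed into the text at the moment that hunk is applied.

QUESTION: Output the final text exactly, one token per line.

Hunk 1: at line 1 remove [gnnvd,dhg] add [zad,oavlg,pveer] -> 7 lines: asp bcrgd zad oavlg pveer jbs qpxj
Hunk 2: at line 2 remove [zad] add [ssyow] -> 7 lines: asp bcrgd ssyow oavlg pveer jbs qpxj
Hunk 3: at line 1 remove [bcrgd,ssyow] add [asnn] -> 6 lines: asp asnn oavlg pveer jbs qpxj
Hunk 4: at line 4 remove [jbs] add [sboiq,fgis,new] -> 8 lines: asp asnn oavlg pveer sboiq fgis new qpxj

Answer: asp
asnn
oavlg
pveer
sboiq
fgis
new
qpxj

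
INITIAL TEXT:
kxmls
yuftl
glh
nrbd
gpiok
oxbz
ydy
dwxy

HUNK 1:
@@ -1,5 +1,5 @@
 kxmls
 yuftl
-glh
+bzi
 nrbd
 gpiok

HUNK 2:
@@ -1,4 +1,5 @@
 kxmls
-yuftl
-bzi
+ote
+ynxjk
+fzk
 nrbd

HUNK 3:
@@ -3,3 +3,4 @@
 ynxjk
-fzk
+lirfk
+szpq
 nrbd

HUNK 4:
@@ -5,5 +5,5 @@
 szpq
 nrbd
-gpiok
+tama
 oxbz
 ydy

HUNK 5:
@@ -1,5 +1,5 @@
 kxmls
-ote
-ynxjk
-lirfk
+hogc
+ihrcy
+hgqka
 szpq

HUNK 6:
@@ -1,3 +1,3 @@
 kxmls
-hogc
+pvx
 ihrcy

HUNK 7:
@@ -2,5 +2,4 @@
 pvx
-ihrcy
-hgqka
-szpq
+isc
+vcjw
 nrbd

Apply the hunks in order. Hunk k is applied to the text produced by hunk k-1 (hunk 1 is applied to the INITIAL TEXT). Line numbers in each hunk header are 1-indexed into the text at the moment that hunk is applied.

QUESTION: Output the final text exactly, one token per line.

Answer: kxmls
pvx
isc
vcjw
nrbd
tama
oxbz
ydy
dwxy

Derivation:
Hunk 1: at line 1 remove [glh] add [bzi] -> 8 lines: kxmls yuftl bzi nrbd gpiok oxbz ydy dwxy
Hunk 2: at line 1 remove [yuftl,bzi] add [ote,ynxjk,fzk] -> 9 lines: kxmls ote ynxjk fzk nrbd gpiok oxbz ydy dwxy
Hunk 3: at line 3 remove [fzk] add [lirfk,szpq] -> 10 lines: kxmls ote ynxjk lirfk szpq nrbd gpiok oxbz ydy dwxy
Hunk 4: at line 5 remove [gpiok] add [tama] -> 10 lines: kxmls ote ynxjk lirfk szpq nrbd tama oxbz ydy dwxy
Hunk 5: at line 1 remove [ote,ynxjk,lirfk] add [hogc,ihrcy,hgqka] -> 10 lines: kxmls hogc ihrcy hgqka szpq nrbd tama oxbz ydy dwxy
Hunk 6: at line 1 remove [hogc] add [pvx] -> 10 lines: kxmls pvx ihrcy hgqka szpq nrbd tama oxbz ydy dwxy
Hunk 7: at line 2 remove [ihrcy,hgqka,szpq] add [isc,vcjw] -> 9 lines: kxmls pvx isc vcjw nrbd tama oxbz ydy dwxy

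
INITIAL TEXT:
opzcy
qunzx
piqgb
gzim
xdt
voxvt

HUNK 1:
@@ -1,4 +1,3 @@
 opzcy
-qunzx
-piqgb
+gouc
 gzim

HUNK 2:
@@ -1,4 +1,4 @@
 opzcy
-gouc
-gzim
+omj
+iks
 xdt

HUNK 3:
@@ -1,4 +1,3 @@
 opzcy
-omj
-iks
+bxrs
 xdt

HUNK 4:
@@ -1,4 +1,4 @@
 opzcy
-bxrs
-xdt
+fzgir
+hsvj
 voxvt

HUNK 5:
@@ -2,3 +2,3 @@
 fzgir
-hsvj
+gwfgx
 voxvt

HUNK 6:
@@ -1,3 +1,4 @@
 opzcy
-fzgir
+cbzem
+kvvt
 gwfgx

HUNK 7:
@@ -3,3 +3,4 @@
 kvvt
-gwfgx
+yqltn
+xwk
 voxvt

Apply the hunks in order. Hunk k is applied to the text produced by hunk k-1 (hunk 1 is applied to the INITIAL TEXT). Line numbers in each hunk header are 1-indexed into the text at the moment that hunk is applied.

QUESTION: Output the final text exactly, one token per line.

Answer: opzcy
cbzem
kvvt
yqltn
xwk
voxvt

Derivation:
Hunk 1: at line 1 remove [qunzx,piqgb] add [gouc] -> 5 lines: opzcy gouc gzim xdt voxvt
Hunk 2: at line 1 remove [gouc,gzim] add [omj,iks] -> 5 lines: opzcy omj iks xdt voxvt
Hunk 3: at line 1 remove [omj,iks] add [bxrs] -> 4 lines: opzcy bxrs xdt voxvt
Hunk 4: at line 1 remove [bxrs,xdt] add [fzgir,hsvj] -> 4 lines: opzcy fzgir hsvj voxvt
Hunk 5: at line 2 remove [hsvj] add [gwfgx] -> 4 lines: opzcy fzgir gwfgx voxvt
Hunk 6: at line 1 remove [fzgir] add [cbzem,kvvt] -> 5 lines: opzcy cbzem kvvt gwfgx voxvt
Hunk 7: at line 3 remove [gwfgx] add [yqltn,xwk] -> 6 lines: opzcy cbzem kvvt yqltn xwk voxvt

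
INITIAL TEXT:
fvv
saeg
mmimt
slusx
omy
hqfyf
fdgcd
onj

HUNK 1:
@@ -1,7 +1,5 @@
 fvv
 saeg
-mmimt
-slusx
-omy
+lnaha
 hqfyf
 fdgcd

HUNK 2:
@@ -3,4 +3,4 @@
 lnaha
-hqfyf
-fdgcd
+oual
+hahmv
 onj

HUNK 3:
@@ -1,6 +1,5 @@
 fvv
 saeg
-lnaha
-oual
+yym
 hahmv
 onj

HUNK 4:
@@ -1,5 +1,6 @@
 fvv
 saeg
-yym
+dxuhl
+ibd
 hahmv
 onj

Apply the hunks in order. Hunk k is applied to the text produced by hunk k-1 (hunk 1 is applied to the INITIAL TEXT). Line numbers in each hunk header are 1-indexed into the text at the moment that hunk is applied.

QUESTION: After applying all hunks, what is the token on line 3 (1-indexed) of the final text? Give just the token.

Answer: dxuhl

Derivation:
Hunk 1: at line 1 remove [mmimt,slusx,omy] add [lnaha] -> 6 lines: fvv saeg lnaha hqfyf fdgcd onj
Hunk 2: at line 3 remove [hqfyf,fdgcd] add [oual,hahmv] -> 6 lines: fvv saeg lnaha oual hahmv onj
Hunk 3: at line 1 remove [lnaha,oual] add [yym] -> 5 lines: fvv saeg yym hahmv onj
Hunk 4: at line 1 remove [yym] add [dxuhl,ibd] -> 6 lines: fvv saeg dxuhl ibd hahmv onj
Final line 3: dxuhl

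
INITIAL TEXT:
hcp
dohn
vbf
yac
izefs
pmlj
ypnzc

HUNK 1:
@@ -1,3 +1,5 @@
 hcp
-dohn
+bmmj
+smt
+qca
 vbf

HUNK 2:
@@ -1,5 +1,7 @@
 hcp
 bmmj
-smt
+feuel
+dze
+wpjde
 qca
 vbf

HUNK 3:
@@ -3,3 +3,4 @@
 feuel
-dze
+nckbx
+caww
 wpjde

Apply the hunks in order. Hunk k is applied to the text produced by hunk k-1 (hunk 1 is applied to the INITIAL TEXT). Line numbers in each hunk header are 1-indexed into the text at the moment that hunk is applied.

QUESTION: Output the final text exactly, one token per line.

Hunk 1: at line 1 remove [dohn] add [bmmj,smt,qca] -> 9 lines: hcp bmmj smt qca vbf yac izefs pmlj ypnzc
Hunk 2: at line 1 remove [smt] add [feuel,dze,wpjde] -> 11 lines: hcp bmmj feuel dze wpjde qca vbf yac izefs pmlj ypnzc
Hunk 3: at line 3 remove [dze] add [nckbx,caww] -> 12 lines: hcp bmmj feuel nckbx caww wpjde qca vbf yac izefs pmlj ypnzc

Answer: hcp
bmmj
feuel
nckbx
caww
wpjde
qca
vbf
yac
izefs
pmlj
ypnzc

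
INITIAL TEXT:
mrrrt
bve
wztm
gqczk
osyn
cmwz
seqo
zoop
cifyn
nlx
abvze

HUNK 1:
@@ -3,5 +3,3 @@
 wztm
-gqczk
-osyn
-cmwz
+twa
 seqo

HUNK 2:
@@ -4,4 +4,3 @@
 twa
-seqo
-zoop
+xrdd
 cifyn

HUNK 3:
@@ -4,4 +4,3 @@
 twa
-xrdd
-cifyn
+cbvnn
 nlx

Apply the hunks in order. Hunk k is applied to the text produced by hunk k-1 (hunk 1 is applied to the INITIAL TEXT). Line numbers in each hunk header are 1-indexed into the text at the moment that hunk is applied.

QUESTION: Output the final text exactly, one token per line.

Answer: mrrrt
bve
wztm
twa
cbvnn
nlx
abvze

Derivation:
Hunk 1: at line 3 remove [gqczk,osyn,cmwz] add [twa] -> 9 lines: mrrrt bve wztm twa seqo zoop cifyn nlx abvze
Hunk 2: at line 4 remove [seqo,zoop] add [xrdd] -> 8 lines: mrrrt bve wztm twa xrdd cifyn nlx abvze
Hunk 3: at line 4 remove [xrdd,cifyn] add [cbvnn] -> 7 lines: mrrrt bve wztm twa cbvnn nlx abvze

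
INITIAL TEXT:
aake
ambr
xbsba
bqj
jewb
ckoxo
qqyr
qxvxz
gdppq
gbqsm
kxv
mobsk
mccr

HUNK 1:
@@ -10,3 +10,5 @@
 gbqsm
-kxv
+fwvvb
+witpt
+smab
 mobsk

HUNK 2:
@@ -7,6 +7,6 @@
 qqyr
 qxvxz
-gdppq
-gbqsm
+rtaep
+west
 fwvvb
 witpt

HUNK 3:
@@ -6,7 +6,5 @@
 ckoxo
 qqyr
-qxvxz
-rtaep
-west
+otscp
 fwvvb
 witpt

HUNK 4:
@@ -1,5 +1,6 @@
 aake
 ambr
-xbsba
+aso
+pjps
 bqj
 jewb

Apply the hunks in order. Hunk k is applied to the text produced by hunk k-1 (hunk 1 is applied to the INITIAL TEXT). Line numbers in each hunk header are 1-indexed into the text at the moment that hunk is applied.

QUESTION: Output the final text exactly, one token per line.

Hunk 1: at line 10 remove [kxv] add [fwvvb,witpt,smab] -> 15 lines: aake ambr xbsba bqj jewb ckoxo qqyr qxvxz gdppq gbqsm fwvvb witpt smab mobsk mccr
Hunk 2: at line 7 remove [gdppq,gbqsm] add [rtaep,west] -> 15 lines: aake ambr xbsba bqj jewb ckoxo qqyr qxvxz rtaep west fwvvb witpt smab mobsk mccr
Hunk 3: at line 6 remove [qxvxz,rtaep,west] add [otscp] -> 13 lines: aake ambr xbsba bqj jewb ckoxo qqyr otscp fwvvb witpt smab mobsk mccr
Hunk 4: at line 1 remove [xbsba] add [aso,pjps] -> 14 lines: aake ambr aso pjps bqj jewb ckoxo qqyr otscp fwvvb witpt smab mobsk mccr

Answer: aake
ambr
aso
pjps
bqj
jewb
ckoxo
qqyr
otscp
fwvvb
witpt
smab
mobsk
mccr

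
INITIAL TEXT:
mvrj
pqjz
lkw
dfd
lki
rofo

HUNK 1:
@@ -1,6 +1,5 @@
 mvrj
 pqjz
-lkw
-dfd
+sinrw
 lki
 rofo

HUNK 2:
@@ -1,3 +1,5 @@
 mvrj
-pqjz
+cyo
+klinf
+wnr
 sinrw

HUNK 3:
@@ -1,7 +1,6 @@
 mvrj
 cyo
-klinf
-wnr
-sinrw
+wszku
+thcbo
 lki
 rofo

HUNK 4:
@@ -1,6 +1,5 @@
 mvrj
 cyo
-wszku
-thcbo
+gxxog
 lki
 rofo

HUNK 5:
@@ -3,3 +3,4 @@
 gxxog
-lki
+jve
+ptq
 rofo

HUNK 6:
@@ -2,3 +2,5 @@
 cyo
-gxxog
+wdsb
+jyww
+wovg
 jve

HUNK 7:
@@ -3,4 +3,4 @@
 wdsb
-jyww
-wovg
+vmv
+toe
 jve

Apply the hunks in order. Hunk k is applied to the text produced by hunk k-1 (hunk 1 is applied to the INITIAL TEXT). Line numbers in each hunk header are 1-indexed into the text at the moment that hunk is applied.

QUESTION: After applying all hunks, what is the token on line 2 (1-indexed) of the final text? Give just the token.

Hunk 1: at line 1 remove [lkw,dfd] add [sinrw] -> 5 lines: mvrj pqjz sinrw lki rofo
Hunk 2: at line 1 remove [pqjz] add [cyo,klinf,wnr] -> 7 lines: mvrj cyo klinf wnr sinrw lki rofo
Hunk 3: at line 1 remove [klinf,wnr,sinrw] add [wszku,thcbo] -> 6 lines: mvrj cyo wszku thcbo lki rofo
Hunk 4: at line 1 remove [wszku,thcbo] add [gxxog] -> 5 lines: mvrj cyo gxxog lki rofo
Hunk 5: at line 3 remove [lki] add [jve,ptq] -> 6 lines: mvrj cyo gxxog jve ptq rofo
Hunk 6: at line 2 remove [gxxog] add [wdsb,jyww,wovg] -> 8 lines: mvrj cyo wdsb jyww wovg jve ptq rofo
Hunk 7: at line 3 remove [jyww,wovg] add [vmv,toe] -> 8 lines: mvrj cyo wdsb vmv toe jve ptq rofo
Final line 2: cyo

Answer: cyo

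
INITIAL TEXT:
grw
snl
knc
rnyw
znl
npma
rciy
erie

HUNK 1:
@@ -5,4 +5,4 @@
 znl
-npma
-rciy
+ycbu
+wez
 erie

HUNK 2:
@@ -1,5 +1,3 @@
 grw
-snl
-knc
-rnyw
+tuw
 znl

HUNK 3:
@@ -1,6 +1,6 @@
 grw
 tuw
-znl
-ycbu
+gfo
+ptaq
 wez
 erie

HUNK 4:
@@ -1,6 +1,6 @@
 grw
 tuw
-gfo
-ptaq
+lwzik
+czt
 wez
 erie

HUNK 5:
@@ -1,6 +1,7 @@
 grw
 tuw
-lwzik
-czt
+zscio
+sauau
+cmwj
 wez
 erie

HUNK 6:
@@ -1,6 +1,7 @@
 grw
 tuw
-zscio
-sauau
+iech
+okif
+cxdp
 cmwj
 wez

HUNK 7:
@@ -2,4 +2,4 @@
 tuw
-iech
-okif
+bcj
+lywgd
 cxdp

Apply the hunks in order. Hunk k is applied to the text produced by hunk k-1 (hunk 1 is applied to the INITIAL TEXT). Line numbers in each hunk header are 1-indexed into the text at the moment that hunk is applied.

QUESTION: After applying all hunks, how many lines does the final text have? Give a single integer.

Answer: 8

Derivation:
Hunk 1: at line 5 remove [npma,rciy] add [ycbu,wez] -> 8 lines: grw snl knc rnyw znl ycbu wez erie
Hunk 2: at line 1 remove [snl,knc,rnyw] add [tuw] -> 6 lines: grw tuw znl ycbu wez erie
Hunk 3: at line 1 remove [znl,ycbu] add [gfo,ptaq] -> 6 lines: grw tuw gfo ptaq wez erie
Hunk 4: at line 1 remove [gfo,ptaq] add [lwzik,czt] -> 6 lines: grw tuw lwzik czt wez erie
Hunk 5: at line 1 remove [lwzik,czt] add [zscio,sauau,cmwj] -> 7 lines: grw tuw zscio sauau cmwj wez erie
Hunk 6: at line 1 remove [zscio,sauau] add [iech,okif,cxdp] -> 8 lines: grw tuw iech okif cxdp cmwj wez erie
Hunk 7: at line 2 remove [iech,okif] add [bcj,lywgd] -> 8 lines: grw tuw bcj lywgd cxdp cmwj wez erie
Final line count: 8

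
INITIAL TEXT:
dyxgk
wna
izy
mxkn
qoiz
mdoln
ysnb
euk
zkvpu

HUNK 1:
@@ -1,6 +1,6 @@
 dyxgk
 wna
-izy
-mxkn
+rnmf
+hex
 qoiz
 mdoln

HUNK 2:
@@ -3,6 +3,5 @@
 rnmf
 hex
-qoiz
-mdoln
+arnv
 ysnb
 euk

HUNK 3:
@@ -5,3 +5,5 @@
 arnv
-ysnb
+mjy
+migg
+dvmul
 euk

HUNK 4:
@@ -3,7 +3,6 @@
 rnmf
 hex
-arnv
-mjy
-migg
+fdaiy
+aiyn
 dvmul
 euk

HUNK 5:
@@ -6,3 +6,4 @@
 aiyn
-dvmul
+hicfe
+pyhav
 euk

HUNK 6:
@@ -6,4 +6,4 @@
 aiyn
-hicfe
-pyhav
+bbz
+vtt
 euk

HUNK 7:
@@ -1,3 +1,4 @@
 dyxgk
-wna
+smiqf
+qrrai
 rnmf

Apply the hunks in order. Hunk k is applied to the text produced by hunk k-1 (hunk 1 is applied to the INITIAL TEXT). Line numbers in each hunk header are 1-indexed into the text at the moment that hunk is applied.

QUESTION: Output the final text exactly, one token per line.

Answer: dyxgk
smiqf
qrrai
rnmf
hex
fdaiy
aiyn
bbz
vtt
euk
zkvpu

Derivation:
Hunk 1: at line 1 remove [izy,mxkn] add [rnmf,hex] -> 9 lines: dyxgk wna rnmf hex qoiz mdoln ysnb euk zkvpu
Hunk 2: at line 3 remove [qoiz,mdoln] add [arnv] -> 8 lines: dyxgk wna rnmf hex arnv ysnb euk zkvpu
Hunk 3: at line 5 remove [ysnb] add [mjy,migg,dvmul] -> 10 lines: dyxgk wna rnmf hex arnv mjy migg dvmul euk zkvpu
Hunk 4: at line 3 remove [arnv,mjy,migg] add [fdaiy,aiyn] -> 9 lines: dyxgk wna rnmf hex fdaiy aiyn dvmul euk zkvpu
Hunk 5: at line 6 remove [dvmul] add [hicfe,pyhav] -> 10 lines: dyxgk wna rnmf hex fdaiy aiyn hicfe pyhav euk zkvpu
Hunk 6: at line 6 remove [hicfe,pyhav] add [bbz,vtt] -> 10 lines: dyxgk wna rnmf hex fdaiy aiyn bbz vtt euk zkvpu
Hunk 7: at line 1 remove [wna] add [smiqf,qrrai] -> 11 lines: dyxgk smiqf qrrai rnmf hex fdaiy aiyn bbz vtt euk zkvpu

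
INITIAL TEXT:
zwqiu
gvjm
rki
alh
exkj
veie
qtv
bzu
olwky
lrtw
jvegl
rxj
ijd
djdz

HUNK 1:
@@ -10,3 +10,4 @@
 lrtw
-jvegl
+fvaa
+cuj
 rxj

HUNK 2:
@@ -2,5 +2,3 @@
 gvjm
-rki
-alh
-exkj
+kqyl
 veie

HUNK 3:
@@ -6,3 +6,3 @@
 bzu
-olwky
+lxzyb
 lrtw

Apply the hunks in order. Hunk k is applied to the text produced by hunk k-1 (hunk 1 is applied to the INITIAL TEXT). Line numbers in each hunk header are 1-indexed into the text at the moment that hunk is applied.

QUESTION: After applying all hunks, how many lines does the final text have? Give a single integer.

Answer: 13

Derivation:
Hunk 1: at line 10 remove [jvegl] add [fvaa,cuj] -> 15 lines: zwqiu gvjm rki alh exkj veie qtv bzu olwky lrtw fvaa cuj rxj ijd djdz
Hunk 2: at line 2 remove [rki,alh,exkj] add [kqyl] -> 13 lines: zwqiu gvjm kqyl veie qtv bzu olwky lrtw fvaa cuj rxj ijd djdz
Hunk 3: at line 6 remove [olwky] add [lxzyb] -> 13 lines: zwqiu gvjm kqyl veie qtv bzu lxzyb lrtw fvaa cuj rxj ijd djdz
Final line count: 13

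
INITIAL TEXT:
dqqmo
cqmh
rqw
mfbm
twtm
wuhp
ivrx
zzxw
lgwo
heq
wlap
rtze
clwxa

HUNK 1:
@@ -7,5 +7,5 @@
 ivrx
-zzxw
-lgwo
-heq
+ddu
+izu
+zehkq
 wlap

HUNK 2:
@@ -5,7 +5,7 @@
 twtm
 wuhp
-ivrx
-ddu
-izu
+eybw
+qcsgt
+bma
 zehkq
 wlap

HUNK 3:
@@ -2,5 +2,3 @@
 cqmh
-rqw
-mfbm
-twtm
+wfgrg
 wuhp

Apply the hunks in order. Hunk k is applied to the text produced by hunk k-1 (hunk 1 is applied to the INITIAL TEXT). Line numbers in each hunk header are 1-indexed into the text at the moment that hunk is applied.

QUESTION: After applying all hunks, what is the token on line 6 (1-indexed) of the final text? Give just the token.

Hunk 1: at line 7 remove [zzxw,lgwo,heq] add [ddu,izu,zehkq] -> 13 lines: dqqmo cqmh rqw mfbm twtm wuhp ivrx ddu izu zehkq wlap rtze clwxa
Hunk 2: at line 5 remove [ivrx,ddu,izu] add [eybw,qcsgt,bma] -> 13 lines: dqqmo cqmh rqw mfbm twtm wuhp eybw qcsgt bma zehkq wlap rtze clwxa
Hunk 3: at line 2 remove [rqw,mfbm,twtm] add [wfgrg] -> 11 lines: dqqmo cqmh wfgrg wuhp eybw qcsgt bma zehkq wlap rtze clwxa
Final line 6: qcsgt

Answer: qcsgt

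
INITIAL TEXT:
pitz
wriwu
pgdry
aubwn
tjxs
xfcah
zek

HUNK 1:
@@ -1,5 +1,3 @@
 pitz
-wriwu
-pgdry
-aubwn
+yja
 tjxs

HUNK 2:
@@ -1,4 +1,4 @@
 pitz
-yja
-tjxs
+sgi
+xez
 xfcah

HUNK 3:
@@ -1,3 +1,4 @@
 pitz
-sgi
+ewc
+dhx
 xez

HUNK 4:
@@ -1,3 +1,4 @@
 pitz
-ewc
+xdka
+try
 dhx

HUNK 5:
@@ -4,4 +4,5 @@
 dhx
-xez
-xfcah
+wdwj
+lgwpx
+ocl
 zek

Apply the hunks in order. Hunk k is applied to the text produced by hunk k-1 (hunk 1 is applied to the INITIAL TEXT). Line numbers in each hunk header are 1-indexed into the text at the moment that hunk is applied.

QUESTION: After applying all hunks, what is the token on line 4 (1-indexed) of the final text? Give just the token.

Hunk 1: at line 1 remove [wriwu,pgdry,aubwn] add [yja] -> 5 lines: pitz yja tjxs xfcah zek
Hunk 2: at line 1 remove [yja,tjxs] add [sgi,xez] -> 5 lines: pitz sgi xez xfcah zek
Hunk 3: at line 1 remove [sgi] add [ewc,dhx] -> 6 lines: pitz ewc dhx xez xfcah zek
Hunk 4: at line 1 remove [ewc] add [xdka,try] -> 7 lines: pitz xdka try dhx xez xfcah zek
Hunk 5: at line 4 remove [xez,xfcah] add [wdwj,lgwpx,ocl] -> 8 lines: pitz xdka try dhx wdwj lgwpx ocl zek
Final line 4: dhx

Answer: dhx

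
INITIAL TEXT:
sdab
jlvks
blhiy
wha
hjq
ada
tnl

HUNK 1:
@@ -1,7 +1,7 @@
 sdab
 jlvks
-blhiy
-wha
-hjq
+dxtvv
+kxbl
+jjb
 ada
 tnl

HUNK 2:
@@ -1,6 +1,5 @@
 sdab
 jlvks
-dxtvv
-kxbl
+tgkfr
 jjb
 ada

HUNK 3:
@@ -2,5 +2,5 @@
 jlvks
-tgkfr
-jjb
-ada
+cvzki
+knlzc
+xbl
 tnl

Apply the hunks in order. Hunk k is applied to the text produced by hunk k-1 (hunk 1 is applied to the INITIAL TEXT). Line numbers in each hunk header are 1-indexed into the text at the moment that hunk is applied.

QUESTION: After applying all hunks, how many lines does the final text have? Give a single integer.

Hunk 1: at line 1 remove [blhiy,wha,hjq] add [dxtvv,kxbl,jjb] -> 7 lines: sdab jlvks dxtvv kxbl jjb ada tnl
Hunk 2: at line 1 remove [dxtvv,kxbl] add [tgkfr] -> 6 lines: sdab jlvks tgkfr jjb ada tnl
Hunk 3: at line 2 remove [tgkfr,jjb,ada] add [cvzki,knlzc,xbl] -> 6 lines: sdab jlvks cvzki knlzc xbl tnl
Final line count: 6

Answer: 6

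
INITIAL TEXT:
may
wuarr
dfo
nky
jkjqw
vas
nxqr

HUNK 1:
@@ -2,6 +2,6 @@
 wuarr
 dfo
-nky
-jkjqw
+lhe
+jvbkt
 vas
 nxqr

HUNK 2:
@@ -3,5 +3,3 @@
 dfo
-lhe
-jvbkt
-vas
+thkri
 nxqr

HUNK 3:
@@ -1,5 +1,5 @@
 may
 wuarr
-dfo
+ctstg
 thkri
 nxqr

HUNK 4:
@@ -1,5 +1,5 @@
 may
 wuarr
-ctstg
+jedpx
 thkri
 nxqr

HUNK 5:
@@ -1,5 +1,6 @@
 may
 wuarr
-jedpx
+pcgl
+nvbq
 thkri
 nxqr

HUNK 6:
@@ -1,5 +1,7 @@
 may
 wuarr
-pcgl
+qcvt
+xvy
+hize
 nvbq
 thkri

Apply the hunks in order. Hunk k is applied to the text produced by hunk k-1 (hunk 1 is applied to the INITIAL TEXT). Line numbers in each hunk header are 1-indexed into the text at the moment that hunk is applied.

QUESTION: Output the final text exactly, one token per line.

Hunk 1: at line 2 remove [nky,jkjqw] add [lhe,jvbkt] -> 7 lines: may wuarr dfo lhe jvbkt vas nxqr
Hunk 2: at line 3 remove [lhe,jvbkt,vas] add [thkri] -> 5 lines: may wuarr dfo thkri nxqr
Hunk 3: at line 1 remove [dfo] add [ctstg] -> 5 lines: may wuarr ctstg thkri nxqr
Hunk 4: at line 1 remove [ctstg] add [jedpx] -> 5 lines: may wuarr jedpx thkri nxqr
Hunk 5: at line 1 remove [jedpx] add [pcgl,nvbq] -> 6 lines: may wuarr pcgl nvbq thkri nxqr
Hunk 6: at line 1 remove [pcgl] add [qcvt,xvy,hize] -> 8 lines: may wuarr qcvt xvy hize nvbq thkri nxqr

Answer: may
wuarr
qcvt
xvy
hize
nvbq
thkri
nxqr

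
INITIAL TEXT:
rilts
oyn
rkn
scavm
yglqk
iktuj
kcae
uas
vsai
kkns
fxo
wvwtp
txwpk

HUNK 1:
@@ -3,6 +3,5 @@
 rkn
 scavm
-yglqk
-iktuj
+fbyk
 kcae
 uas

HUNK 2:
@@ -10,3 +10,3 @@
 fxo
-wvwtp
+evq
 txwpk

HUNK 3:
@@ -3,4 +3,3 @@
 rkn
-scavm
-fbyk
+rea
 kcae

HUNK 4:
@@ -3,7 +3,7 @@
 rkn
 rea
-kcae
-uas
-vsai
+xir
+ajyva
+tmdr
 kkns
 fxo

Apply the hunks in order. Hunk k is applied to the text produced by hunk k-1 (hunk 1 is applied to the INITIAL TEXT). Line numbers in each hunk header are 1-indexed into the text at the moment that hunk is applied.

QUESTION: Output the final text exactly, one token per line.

Answer: rilts
oyn
rkn
rea
xir
ajyva
tmdr
kkns
fxo
evq
txwpk

Derivation:
Hunk 1: at line 3 remove [yglqk,iktuj] add [fbyk] -> 12 lines: rilts oyn rkn scavm fbyk kcae uas vsai kkns fxo wvwtp txwpk
Hunk 2: at line 10 remove [wvwtp] add [evq] -> 12 lines: rilts oyn rkn scavm fbyk kcae uas vsai kkns fxo evq txwpk
Hunk 3: at line 3 remove [scavm,fbyk] add [rea] -> 11 lines: rilts oyn rkn rea kcae uas vsai kkns fxo evq txwpk
Hunk 4: at line 3 remove [kcae,uas,vsai] add [xir,ajyva,tmdr] -> 11 lines: rilts oyn rkn rea xir ajyva tmdr kkns fxo evq txwpk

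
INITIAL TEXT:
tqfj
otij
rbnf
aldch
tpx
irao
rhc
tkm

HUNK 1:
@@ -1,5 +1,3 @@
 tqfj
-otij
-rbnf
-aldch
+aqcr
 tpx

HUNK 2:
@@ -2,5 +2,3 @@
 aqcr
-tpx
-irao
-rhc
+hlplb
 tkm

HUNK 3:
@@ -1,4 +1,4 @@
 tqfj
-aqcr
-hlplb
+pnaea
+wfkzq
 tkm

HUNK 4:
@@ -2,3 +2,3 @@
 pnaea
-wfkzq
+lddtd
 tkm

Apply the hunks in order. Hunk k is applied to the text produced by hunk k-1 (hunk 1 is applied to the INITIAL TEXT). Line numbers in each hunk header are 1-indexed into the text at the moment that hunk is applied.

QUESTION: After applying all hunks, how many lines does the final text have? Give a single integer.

Answer: 4

Derivation:
Hunk 1: at line 1 remove [otij,rbnf,aldch] add [aqcr] -> 6 lines: tqfj aqcr tpx irao rhc tkm
Hunk 2: at line 2 remove [tpx,irao,rhc] add [hlplb] -> 4 lines: tqfj aqcr hlplb tkm
Hunk 3: at line 1 remove [aqcr,hlplb] add [pnaea,wfkzq] -> 4 lines: tqfj pnaea wfkzq tkm
Hunk 4: at line 2 remove [wfkzq] add [lddtd] -> 4 lines: tqfj pnaea lddtd tkm
Final line count: 4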